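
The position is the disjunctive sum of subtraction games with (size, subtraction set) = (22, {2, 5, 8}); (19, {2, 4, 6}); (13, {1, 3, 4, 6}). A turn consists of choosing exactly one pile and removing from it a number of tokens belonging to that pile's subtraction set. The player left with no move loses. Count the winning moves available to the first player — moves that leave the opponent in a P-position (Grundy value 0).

Pile A, S = {2, 5, 8}:
n :  0  1  2  3  4  5  6  7  8  9 10 11 12 13 14 15 16 17 18 19 20 21 22
G :  0  0  1  1  0  2  1  0  2  1  0  0  1  1  0  2  1  0  2  1  0  0  1
G_A(22) = 1.
Pile B, S = {2, 4, 6}:
n :  0  1  2  3  4  5  6  7  8  9 10 11 12 13 14 15 16 17 18 19
G :  0  0  1  1  2  2  3  3  0  0  1  1  2  2  3  3  0  0  1  1
G_B(19) = 1.
Pile C, S = {1, 3, 4, 6}:
n :  0  1  2  3  4  5  6  7  8  9 10 11 12 13
G :  0  1  0  1  2  3  2  0  1  0  1  2  3  2
G_C(13) = 2.
Combined Grundy value = 1 ⊕ 1 ⊕ 2 = 2.
A winning move leaves total XOR = 0, i.e. changes one component's Grundy value g to g ⊕ X where X is the current total.
Pile A: need g' = 1⊕2 = 3. Options: 22−2→G=0, 22−5→G=0, 22−8→G=0. Hits: 0.
Pile B: need g' = 1⊕2 = 3. Options: 19−2→G=0, 19−4→G=3, 19−6→G=2. Hits: 1.
Pile C: need g' = 2⊕2 = 0. Options: 13−1→G=3, 13−3→G=1, 13−4→G=0, 13−6→G=0. Hits: 2.

3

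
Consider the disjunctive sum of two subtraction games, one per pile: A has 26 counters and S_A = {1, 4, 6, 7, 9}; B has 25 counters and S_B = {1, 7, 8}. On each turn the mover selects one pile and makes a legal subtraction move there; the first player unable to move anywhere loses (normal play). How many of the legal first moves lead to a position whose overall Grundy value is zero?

5

Pile A, S = {1, 4, 6, 7, 9}:
G(0) = 0
G(1) = mex{0} = 1
G(2) = mex{1} = 0
G(3) = mex{0} = 1
G(4) = mex{1,0} = 2
G(5) = mex{2,1} = 0
G(6) = mex{0,0,0} = 1
G(7) = mex{1,1,1,0} = 2
G(8) = mex{2,2,0,1} = 3
G(9) = mex{3,0,1,0,0} = 2
G(10) = mex{2,1,2,1,1} = 0
G(11) = mex{0,2,0,2,0} = 1
G(12) = mex{1,3,1,0,1} = 2
G(13) = mex{2,2,2,1,2} = 0
G(14) = mex{0,0,3,2,0} = 1
G(15) = mex{1,1,2,3,1} = 0
G(16) = mex{0,2,0,2,2} = 1
G(17) = mex{1,0,1,0,3} = 2
G(18) = mex{2,1,2,1,2} = 0
G(19) = mex{0,0,0,2,0} = 1
G(20) = mex{1,1,1,0,1} = 2
G(21) = mex{2,2,0,1,2} = 3
G(22) = mex{3,0,1,0,0} = 2
G(23) = mex{2,1,2,1,1} = 0
G(24) = mex{0,2,0,2,0} = 1
G(25) = mex{1,3,1,0,1} = 2
G(26) = mex{2,2,2,1,2} = 0
G_A(26) = 0.
Pile B, S = {1, 7, 8}:
G(0) = 0
G(1) = mex{0} = 1
G(2) = mex{1} = 0
G(3) = mex{0} = 1
G(4) = mex{1} = 0
G(5) = mex{0} = 1
G(6) = mex{1} = 0
G(7) = mex{0,0} = 1
G(8) = mex{1,1,0} = 2
G(9) = mex{2,0,1} = 3
G(10) = mex{3,1,0} = 2
G(11) = mex{2,0,1} = 3
G(12) = mex{3,1,0} = 2
G(13) = mex{2,0,1} = 3
G(14) = mex{3,1,0} = 2
G(15) = mex{2,2,1} = 0
G(16) = mex{0,3,2} = 1
G(17) = mex{1,2,3} = 0
G(18) = mex{0,3,2} = 1
G(19) = mex{1,2,3} = 0
G(20) = mex{0,3,2} = 1
G(21) = mex{1,2,3} = 0
G(22) = mex{0,0,2} = 1
G(23) = mex{1,1,0} = 2
G(24) = mex{2,0,1} = 3
G(25) = mex{3,1,0} = 2
G_B(25) = 2.
Combined Grundy value = 0 ⊕ 2 = 2.
A winning move leaves total XOR = 0, i.e. changes one component's Grundy value g to g ⊕ X where X is the current total.
Pile A: need g' = 0⊕2 = 2. Options: 26−1→G=2, 26−4→G=2, 26−6→G=2, 26−7→G=1, 26−9→G=2. Hits: 4.
Pile B: need g' = 2⊕2 = 0. Options: 25−1→G=3, 25−7→G=1, 25−8→G=0. Hits: 1.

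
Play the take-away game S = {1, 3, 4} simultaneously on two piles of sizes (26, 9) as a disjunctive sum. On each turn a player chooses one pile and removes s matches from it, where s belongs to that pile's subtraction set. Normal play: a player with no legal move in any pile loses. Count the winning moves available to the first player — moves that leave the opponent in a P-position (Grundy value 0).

2

All piles use S = {1, 3, 4}:
G(0) = 0
G(1) = mex{0} = 1
G(2) = mex{1} = 0
G(3) = mex{0,0} = 1
G(4) = mex{1,1,0} = 2
G(5) = mex{2,0,1} = 3
G(6) = mex{3,1,0} = 2
G(7) = mex{2,2,1} = 0
G(8) = mex{0,3,2} = 1
G(9) = mex{1,2,3} = 0
G(10) = mex{0,0,2} = 1
G(11) = mex{1,1,0} = 2
G(12) = mex{2,0,1} = 3
G(13) = mex{3,1,0} = 2
G(14) = mex{2,2,1} = 0
G(15) = mex{0,3,2} = 1
G(16) = mex{1,2,3} = 0
G(17) = mex{0,0,2} = 1
G(18) = mex{1,1,0} = 2
G(19) = mex{2,0,1} = 3
G(20) = mex{3,1,0} = 2
G(21) = mex{2,2,1} = 0
G(22) = mex{0,3,2} = 1
G(23) = mex{1,2,3} = 0
G(24) = mex{0,0,2} = 1
G(25) = mex{1,1,0} = 2
G(26) = mex{2,0,1} = 3
Pile A: G(26) = 3.
Pile B: G(9) = 0.
Combined Grundy value = 3 ⊕ 0 = 3.
A winning move leaves total XOR = 0, i.e. changes one component's Grundy value g to g ⊕ X where X is the current total.
Pile A: need g' = 3⊕3 = 0. Options: 26−1→G=2, 26−3→G=0, 26−4→G=1. Hits: 1.
Pile B: need g' = 0⊕3 = 3. Options: 9−1→G=1, 9−3→G=2, 9−4→G=3. Hits: 1.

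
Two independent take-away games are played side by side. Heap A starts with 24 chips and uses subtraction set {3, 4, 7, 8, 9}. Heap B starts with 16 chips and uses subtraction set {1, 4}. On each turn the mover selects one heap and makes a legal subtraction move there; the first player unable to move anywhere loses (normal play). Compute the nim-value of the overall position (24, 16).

Heap A, S = {3, 4, 7, 8, 9}:
G(0) = 0
G(1) = mex{} = 0
G(2) = mex{} = 0
G(3) = mex{0} = 1
G(4) = mex{0,0} = 1
G(5) = mex{0,0} = 1
G(6) = mex{1,0} = 2
G(7) = mex{1,1,0} = 2
G(8) = mex{1,1,0,0} = 2
G(9) = mex{2,1,0,0,0} = 3
G(10) = mex{2,2,1,0,0} = 3
G(11) = mex{2,2,1,1,0} = 3
G(12) = mex{3,2,1,1,1} = 0
G(13) = mex{3,3,2,1,1} = 0
G(14) = mex{3,3,2,2,1} = 0
G(15) = mex{0,3,2,2,2} = 1
G(16) = mex{0,0,3,2,2} = 1
G(17) = mex{0,0,3,3,2} = 1
G(18) = mex{1,0,3,3,3} = 2
G(19) = mex{1,1,0,3,3} = 2
G(20) = mex{1,1,0,0,3} = 2
G(21) = mex{2,1,0,0,0} = 3
G(22) = mex{2,2,1,0,0} = 3
G(23) = mex{2,2,1,1,0} = 3
G(24) = mex{3,2,1,1,1} = 0
G_A(24) = 0.
Heap B, S = {1, 4}:
n :  0  1  2  3  4  5  6  7  8  9 10 11 12 13 14 15 16
G :  0  1  0  1  2  0  1  0  1  2  0  1  0  1  2  0  1
G_B(16) = 1.
Combined Grundy value = 0 ⊕ 1 = 1.

1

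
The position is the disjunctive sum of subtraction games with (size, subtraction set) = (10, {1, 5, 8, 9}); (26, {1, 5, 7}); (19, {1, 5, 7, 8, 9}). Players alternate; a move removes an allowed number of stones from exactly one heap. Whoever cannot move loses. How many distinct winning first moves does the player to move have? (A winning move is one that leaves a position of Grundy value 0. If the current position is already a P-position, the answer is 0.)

5

Heap A, S = {1, 5, 8, 9}:
n :  0  1  2  3  4  5  6  7  8  9 10
G :  0  1  0  1  0  1  0  1  2  3  2
G_A(10) = 2.
Heap B, S = {1, 5, 7}:
n :  0  1  2  3  4  5  6  7  8  9 10 11 12 13 14 15 16 17 18 19 20 21 22 23 24 25 26
G :  0  1  0  1  0  1  0  1  0  1  0  1  0  1  0  1  0  1  0  1  0  1  0  1  0  1  0
G_B(26) = 0.
Heap C, S = {1, 5, 7, 8, 9}:
G(0) = 0
G(1) = mex{0} = 1
G(2) = mex{1} = 0
G(3) = mex{0} = 1
G(4) = mex{1} = 0
G(5) = mex{0,0} = 1
G(6) = mex{1,1} = 0
G(7) = mex{0,0,0} = 1
G(8) = mex{1,1,1,0} = 2
G(9) = mex{2,0,0,1,0} = 3
G(10) = mex{3,1,1,0,1} = 2
G(11) = mex{2,0,0,1,0} = 3
G(12) = mex{3,1,1,0,1} = 2
G(13) = mex{2,2,0,1,0} = 3
G(14) = mex{3,3,1,0,1} = 2
G(15) = mex{2,2,2,1,0} = 3
G(16) = mex{3,3,3,2,1} = 0
G(17) = mex{0,2,2,3,2} = 1
G(18) = mex{1,3,3,2,3} = 0
G(19) = mex{0,2,2,3,2} = 1
G_C(19) = 1.
Combined Grundy value = 2 ⊕ 0 ⊕ 1 = 3.
A winning move leaves total XOR = 0, i.e. changes one component's Grundy value g to g ⊕ X where X is the current total.
Heap A: need g' = 2⊕3 = 1. Options: 10−1→G=3, 10−5→G=1, 10−8→G=0, 10−9→G=1. Hits: 2.
Heap B: need g' = 0⊕3 = 3. Options: 26−1→G=1, 26−5→G=1, 26−7→G=1. Hits: 0.
Heap C: need g' = 1⊕3 = 2. Options: 19−1→G=0, 19−5→G=2, 19−7→G=2, 19−8→G=3, 19−9→G=2. Hits: 3.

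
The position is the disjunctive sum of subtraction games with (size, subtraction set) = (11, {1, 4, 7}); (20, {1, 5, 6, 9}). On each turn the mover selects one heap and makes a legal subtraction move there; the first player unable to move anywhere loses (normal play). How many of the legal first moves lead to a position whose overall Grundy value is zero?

Heap A, S = {1, 4, 7}:
G(0) = 0
G(1) = mex{0} = 1
G(2) = mex{1} = 0
G(3) = mex{0} = 1
G(4) = mex{1,0} = 2
G(5) = mex{2,1} = 0
G(6) = mex{0,0} = 1
G(7) = mex{1,1,0} = 2
G(8) = mex{2,2,1} = 0
G(9) = mex{0,0,0} = 1
G(10) = mex{1,1,1} = 0
G(11) = mex{0,2,2} = 1
G_A(11) = 1.
Heap B, S = {1, 5, 6, 9}:
n :  0  1  2  3  4  5  6  7  8  9 10 11 12 13 14 15 16 17 18 19 20
G :  0  1  0  1  0  1  2  3  2  3  2  3  0  1  0  1  0  1  2  3  2
G_B(20) = 2.
Combined Grundy value = 1 ⊕ 2 = 3.
A winning move leaves total XOR = 0, i.e. changes one component's Grundy value g to g ⊕ X where X is the current total.
Heap A: need g' = 1⊕3 = 2. Options: 11−1→G=0, 11−4→G=2, 11−7→G=2. Hits: 2.
Heap B: need g' = 2⊕3 = 1. Options: 20−1→G=3, 20−5→G=1, 20−6→G=0, 20−9→G=3. Hits: 1.

3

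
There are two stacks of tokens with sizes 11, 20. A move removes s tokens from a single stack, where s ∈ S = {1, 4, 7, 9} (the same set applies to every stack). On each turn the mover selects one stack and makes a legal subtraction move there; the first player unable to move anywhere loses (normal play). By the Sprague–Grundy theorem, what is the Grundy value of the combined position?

All stacks use S = {1, 4, 7, 9}:
G(0) = 0
G(1) = mex{0} = 1
G(2) = mex{1} = 0
G(3) = mex{0} = 1
G(4) = mex{1,0} = 2
G(5) = mex{2,1} = 0
G(6) = mex{0,0} = 1
G(7) = mex{1,1,0} = 2
G(8) = mex{2,2,1} = 0
G(9) = mex{0,0,0,0} = 1
G(10) = mex{1,1,1,1} = 0
G(11) = mex{0,2,2,0} = 1
G(12) = mex{1,0,0,1} = 2
G(13) = mex{2,1,1,2} = 0
G(14) = mex{0,0,2,0} = 1
G(15) = mex{1,1,0,1} = 2
G(16) = mex{2,2,1,2} = 0
G(17) = mex{0,0,0,0} = 1
G(18) = mex{1,1,1,1} = 0
G(19) = mex{0,2,2,0} = 1
G(20) = mex{1,0,0,1} = 2
Stack A: G(11) = 1.
Stack B: G(20) = 2.
Combined Grundy value = 1 ⊕ 2 = 3.

3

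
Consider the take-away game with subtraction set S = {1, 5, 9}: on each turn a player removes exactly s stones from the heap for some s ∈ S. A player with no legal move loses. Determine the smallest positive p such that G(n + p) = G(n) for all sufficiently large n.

2

n :  0  1  2  3  4  5  6  7  8  9 10 11 12 13 14
G :  0  1  0  1  0  1  0  1  0  1  0  1  0  1  0
G(n+2) = G(n) holds for n = 0,…,8 (a full window of length max(S) = 9), so the sequence is purely periodic with period 2.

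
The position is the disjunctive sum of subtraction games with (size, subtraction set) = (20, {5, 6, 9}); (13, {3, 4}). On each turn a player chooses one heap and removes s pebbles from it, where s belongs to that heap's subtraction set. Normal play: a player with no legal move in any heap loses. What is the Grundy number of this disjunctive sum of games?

3

Heap A, S = {5, 6, 9}:
G(0) = 0
G(1) = mex{} = 0
G(2) = mex{} = 0
G(3) = mex{} = 0
G(4) = mex{} = 0
G(5) = mex{0} = 1
G(6) = mex{0,0} = 1
G(7) = mex{0,0} = 1
G(8) = mex{0,0} = 1
G(9) = mex{0,0,0} = 1
G(10) = mex{1,0,0} = 2
G(11) = mex{1,1,0} = 2
G(12) = mex{1,1,0} = 2
G(13) = mex{1,1,0} = 2
G(14) = mex{1,1,1} = 0
G(15) = mex{2,1,1} = 0
G(16) = mex{2,2,1} = 0
G(17) = mex{2,2,1} = 0
G(18) = mex{2,2,1} = 0
G(19) = mex{0,2,2} = 1
G(20) = mex{0,0,2} = 1
G_A(20) = 1.
Heap B, S = {3, 4}:
n :  0  1  2  3  4  5  6  7  8  9 10 11 12 13
G :  0  0  0  1  1  1  2  0  0  0  1  1  1  2
G_B(13) = 2.
Combined Grundy value = 1 ⊕ 2 = 3.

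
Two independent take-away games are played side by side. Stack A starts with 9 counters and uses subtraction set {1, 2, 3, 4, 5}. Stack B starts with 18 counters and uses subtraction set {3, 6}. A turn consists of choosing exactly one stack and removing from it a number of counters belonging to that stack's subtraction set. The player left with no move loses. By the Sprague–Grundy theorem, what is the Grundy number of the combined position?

3

Stack A, S = {1, 2, 3, 4, 5}:
G(0) = 0
G(1) = mex{0} = 1
G(2) = mex{1,0} = 2
G(3) = mex{2,1,0} = 3
G(4) = mex{3,2,1,0} = 4
G(5) = mex{4,3,2,1,0} = 5
G(6) = mex{5,4,3,2,1} = 0
G(7) = mex{0,5,4,3,2} = 1
G(8) = mex{1,0,5,4,3} = 2
G(9) = mex{2,1,0,5,4} = 3
G_A(9) = 3.
Stack B, S = {3, 6}:
G(0) = 0
G(1) = mex{} = 0
G(2) = mex{} = 0
G(3) = mex{0} = 1
G(4) = mex{0} = 1
G(5) = mex{0} = 1
G(6) = mex{1,0} = 2
G(7) = mex{1,0} = 2
G(8) = mex{1,0} = 2
G(9) = mex{2,1} = 0
G(10) = mex{2,1} = 0
G(11) = mex{2,1} = 0
G(12) = mex{0,2} = 1
G(13) = mex{0,2} = 1
G(14) = mex{0,2} = 1
G(15) = mex{1,0} = 2
G(16) = mex{1,0} = 2
G(17) = mex{1,0} = 2
G(18) = mex{2,1} = 0
G_B(18) = 0.
Combined Grundy value = 3 ⊕ 0 = 3.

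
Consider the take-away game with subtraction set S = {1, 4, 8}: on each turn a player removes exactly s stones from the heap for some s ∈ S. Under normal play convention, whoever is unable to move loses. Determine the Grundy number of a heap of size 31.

n :  0  1  2  3  4  5  6  7  8  9 10 11 12 13 14 15 16 17 18 19 20 21 22 23 24 25 26 27 28 29 30 31
G :  0  1  0  1  2  0  1  0  1  2  3  2  0  1  0  1  2  0  1  0  1  2  3  2  0  1  0  1  2  0  1  0

0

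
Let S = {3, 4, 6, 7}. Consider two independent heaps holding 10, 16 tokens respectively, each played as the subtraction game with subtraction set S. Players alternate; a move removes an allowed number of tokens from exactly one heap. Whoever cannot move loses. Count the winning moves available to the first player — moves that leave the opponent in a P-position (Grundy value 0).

All heaps use S = {3, 4, 6, 7}:
G(0) = 0
G(1) = mex{} = 0
G(2) = mex{} = 0
G(3) = mex{0} = 1
G(4) = mex{0,0} = 1
G(5) = mex{0,0} = 1
G(6) = mex{1,0,0} = 2
G(7) = mex{1,1,0,0} = 2
G(8) = mex{1,1,0,0} = 2
G(9) = mex{2,1,1,0} = 3
G(10) = mex{2,2,1,1} = 0
G(11) = mex{2,2,1,1} = 0
G(12) = mex{3,2,2,1} = 0
G(13) = mex{0,3,2,2} = 1
G(14) = mex{0,0,2,2} = 1
G(15) = mex{0,0,3,2} = 1
G(16) = mex{1,0,0,3} = 2
Heap A: G(10) = 0.
Heap B: G(16) = 2.
Combined Grundy value = 0 ⊕ 2 = 2.
A winning move leaves total XOR = 0, i.e. changes one component's Grundy value g to g ⊕ X where X is the current total.
Heap A: need g' = 0⊕2 = 2. Options: 10−3→G=2, 10−4→G=2, 10−6→G=1, 10−7→G=1. Hits: 2.
Heap B: need g' = 2⊕2 = 0. Options: 16−3→G=1, 16−4→G=0, 16−6→G=0, 16−7→G=3. Hits: 2.

4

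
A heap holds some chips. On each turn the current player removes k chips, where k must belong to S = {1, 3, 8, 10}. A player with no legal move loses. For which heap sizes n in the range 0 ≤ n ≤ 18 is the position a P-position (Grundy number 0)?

G(0) = 0
G(1) = mex{0} = 1
G(2) = mex{1} = 0
G(3) = mex{0,0} = 1
G(4) = mex{1,1} = 0
G(5) = mex{0,0} = 1
G(6) = mex{1,1} = 0
G(7) = mex{0,0} = 1
G(8) = mex{1,1,0} = 2
G(9) = mex{2,0,1} = 3
G(10) = mex{3,1,0,0} = 2
G(11) = mex{2,2,1,1} = 0
G(12) = mex{0,3,0,0} = 1
G(13) = mex{1,2,1,1} = 0
G(14) = mex{0,0,0,0} = 1
G(15) = mex{1,1,1,1} = 0
G(16) = mex{0,0,2,0} = 1
G(17) = mex{1,1,3,1} = 0
G(18) = mex{0,0,2,2} = 1
P-positions are exactly the n with G(n) = 0.

0, 2, 4, 6, 11, 13, 15, 17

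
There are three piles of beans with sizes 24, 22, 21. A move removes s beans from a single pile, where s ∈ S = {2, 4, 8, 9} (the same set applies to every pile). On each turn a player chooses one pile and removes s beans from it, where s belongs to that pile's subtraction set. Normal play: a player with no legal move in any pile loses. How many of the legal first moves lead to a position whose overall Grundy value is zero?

All piles use S = {2, 4, 8, 9}:
G(0) = 0
G(1) = mex{} = 0
G(2) = mex{0} = 1
G(3) = mex{0} = 1
G(4) = mex{1,0} = 2
G(5) = mex{1,0} = 2
G(6) = mex{2,1} = 0
G(7) = mex{2,1} = 0
G(8) = mex{0,2,0} = 1
G(9) = mex{0,2,0,0} = 1
G(10) = mex{1,0,1,0} = 2
G(11) = mex{1,0,1,1} = 2
G(12) = mex{2,1,2,1} = 0
G(13) = mex{2,1,2,2} = 0
G(14) = mex{0,2,0,2} = 1
G(15) = mex{0,2,0,0} = 1
G(16) = mex{1,0,1,0} = 2
G(17) = mex{1,0,1,1} = 2
G(18) = mex{2,1,2,1} = 0
G(19) = mex{2,1,2,2} = 0
G(20) = mex{0,2,0,2} = 1
G(21) = mex{0,2,0,0} = 1
G(22) = mex{1,0,1,0} = 2
G(23) = mex{1,0,1,1} = 2
G(24) = mex{2,1,2,1} = 0
Pile A: G(24) = 0.
Pile B: G(22) = 2.
Pile C: G(21) = 1.
Combined Grundy value = 0 ⊕ 2 ⊕ 1 = 3.
A winning move leaves total XOR = 0, i.e. changes one component's Grundy value g to g ⊕ X where X is the current total.
Pile A: need g' = 0⊕3 = 3. Options: 24−2→G=2, 24−4→G=1, 24−8→G=2, 24−9→G=1. Hits: 0.
Pile B: need g' = 2⊕3 = 1. Options: 22−2→G=1, 22−4→G=0, 22−8→G=1, 22−9→G=0. Hits: 2.
Pile C: need g' = 1⊕3 = 2. Options: 21−2→G=0, 21−4→G=2, 21−8→G=0, 21−9→G=0. Hits: 1.

3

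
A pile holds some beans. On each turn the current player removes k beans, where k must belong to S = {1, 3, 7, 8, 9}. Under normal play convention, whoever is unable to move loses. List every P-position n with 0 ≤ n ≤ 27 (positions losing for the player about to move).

G(0) = 0
G(1) = mex{0} = 1
G(2) = mex{1} = 0
G(3) = mex{0,0} = 1
G(4) = mex{1,1} = 0
G(5) = mex{0,0} = 1
G(6) = mex{1,1} = 0
G(7) = mex{0,0,0} = 1
G(8) = mex{1,1,1,0} = 2
G(9) = mex{2,0,0,1,0} = 3
G(10) = mex{3,1,1,0,1} = 2
G(11) = mex{2,2,0,1,0} = 3
G(12) = mex{3,3,1,0,1} = 2
G(13) = mex{2,2,0,1,0} = 3
G(14) = mex{3,3,1,0,1} = 2
G(15) = mex{2,2,2,1,0} = 3
G(16) = mex{3,3,3,2,1} = 0
G(17) = mex{0,2,2,3,2} = 1
G(18) = mex{1,3,3,2,3} = 0
G(19) = mex{0,0,2,3,2} = 1
G(20) = mex{1,1,3,2,3} = 0
G(21) = mex{0,0,2,3,2} = 1
G(22) = mex{1,1,3,2,3} = 0
G(23) = mex{0,0,0,3,2} = 1
G(24) = mex{1,1,1,0,3} = 2
G(25) = mex{2,0,0,1,0} = 3
G(26) = mex{3,1,1,0,1} = 2
G(27) = mex{2,2,0,1,0} = 3
P-positions are exactly the n with G(n) = 0.

0, 2, 4, 6, 16, 18, 20, 22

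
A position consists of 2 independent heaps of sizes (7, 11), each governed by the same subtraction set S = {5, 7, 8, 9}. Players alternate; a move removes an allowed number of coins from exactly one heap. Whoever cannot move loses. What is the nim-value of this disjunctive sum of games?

All heaps use S = {5, 7, 8, 9}:
n :  0  1  2  3  4  5  6  7  8  9 10 11
G :  0  0  0  0  0  1  1  1  1  1  2  2
Heap A: G(7) = 1.
Heap B: G(11) = 2.
Combined Grundy value = 1 ⊕ 2 = 3.

3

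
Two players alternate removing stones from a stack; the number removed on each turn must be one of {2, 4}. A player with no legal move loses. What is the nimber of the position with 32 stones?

1

G(0) = 0
G(1) = mex{} = 0
G(2) = mex{0} = 1
G(3) = mex{0} = 1
G(4) = mex{1,0} = 2
G(5) = mex{1,0} = 2
G(6) = mex{2,1} = 0
G(7) = mex{2,1} = 0
G(8) = mex{0,2} = 1
G(9) = mex{0,2} = 1
G(10) = mex{1,0} = 2
G(11) = mex{1,0} = 2
G(12) = mex{2,1} = 0
G(13) = mex{2,1} = 0
G(14) = mex{0,2} = 1
G(15) = mex{0,2} = 1
G(16) = mex{1,0} = 2
G(17) = mex{1,0} = 2
G(18) = mex{2,1} = 0
G(19) = mex{2,1} = 0
G(20) = mex{0,2} = 1
G(21) = mex{0,2} = 1
G(22) = mex{1,0} = 2
G(23) = mex{1,0} = 2
G(24) = mex{2,1} = 0
G(25) = mex{2,1} = 0
G(26) = mex{0,2} = 1
G(27) = mex{0,2} = 1
G(28) = mex{1,0} = 2
G(29) = mex{1,0} = 2
G(30) = mex{2,1} = 0
G(31) = mex{2,1} = 0
G(32) = mex{0,2} = 1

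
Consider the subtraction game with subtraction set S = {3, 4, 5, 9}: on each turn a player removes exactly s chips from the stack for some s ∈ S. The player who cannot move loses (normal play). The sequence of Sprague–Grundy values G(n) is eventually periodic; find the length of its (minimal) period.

14

n :  0  1  2  3  4  5  6  7  8  9 10 11 12 13 14 15 16 17 18 19 20 21 22 23 24 25 26 27 28 29
G :  0  0  0  1  1  1  2  2  0  3  3  1  4  2  0  0  0  1  1  1  2  2  0  3  3  1  4  2  0  0
G(n+14) = G(n) holds for n = 0,…,8 (a full window of length max(S) = 9), so the sequence is purely periodic with period 14.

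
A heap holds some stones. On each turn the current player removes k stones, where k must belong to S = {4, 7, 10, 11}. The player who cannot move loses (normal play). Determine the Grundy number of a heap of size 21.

1

n :  0  1  2  3  4  5  6  7  8  9 10 11 12 13 14 15 16 17 18 19 20 21
G :  0  0  0  0  1  1  1  1  2  2  2  2  3  3  3  0  0  0  0  1  1  1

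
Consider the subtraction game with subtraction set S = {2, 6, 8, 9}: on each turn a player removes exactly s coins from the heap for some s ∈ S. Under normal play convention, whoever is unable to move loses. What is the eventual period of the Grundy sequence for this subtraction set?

15

G(0) = 0
G(1) = mex{} = 0
G(2) = mex{0} = 1
G(3) = mex{0} = 1
G(4) = mex{1} = 0
G(5) = mex{1} = 0
G(6) = mex{0,0} = 1
G(7) = mex{0,0} = 1
G(8) = mex{1,1,0} = 2
G(9) = mex{1,1,0,0} = 2
G(10) = mex{2,0,1,0} = 3
G(11) = mex{2,0,1,1} = 3
G(12) = mex{3,1,0,1} = 2
G(13) = mex{3,1,0,0} = 2
G(14) = mex{2,2,1,0} = 3
G(15) = mex{2,2,1,1} = 0
G(16) = mex{3,3,2,1} = 0
G(17) = mex{0,3,2,2} = 1
G(18) = mex{0,2,3,2} = 1
G(19) = mex{1,2,3,3} = 0
G(20) = mex{1,3,2,3} = 0
G(21) = mex{0,0,2,2} = 1
G(22) = mex{0,0,3,2} = 1
G(23) = mex{1,1,0,3} = 2
G(24) = mex{1,1,0,0} = 2
G(25) = mex{2,0,1,0} = 3
G(26) = mex{2,0,1,1} = 3
G(27) = mex{3,1,0,1} = 2
G(28) = mex{3,1,0,0} = 2
G(29) = mex{2,2,1,0} = 3
G(30) = mex{2,2,1,1} = 0
G(31) = mex{3,3,2,1} = 0
G(n+15) = G(n) holds for n = 0,…,8 (a full window of length max(S) = 9), so the sequence is purely periodic with period 15.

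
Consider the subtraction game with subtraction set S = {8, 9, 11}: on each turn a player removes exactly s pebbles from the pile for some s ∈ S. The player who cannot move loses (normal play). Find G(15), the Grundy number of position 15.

1

n :  0  1  2  3  4  5  6  7  8  9 10 11 12 13 14 15
G :  0  0  0  0  0  0  0  0  1  1  1  1  1  1  1  1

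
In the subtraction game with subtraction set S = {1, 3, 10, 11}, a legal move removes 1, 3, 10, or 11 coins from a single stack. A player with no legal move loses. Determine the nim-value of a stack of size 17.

G(0) = 0
G(1) = mex{0} = 1
G(2) = mex{1} = 0
G(3) = mex{0,0} = 1
G(4) = mex{1,1} = 0
G(5) = mex{0,0} = 1
G(6) = mex{1,1} = 0
G(7) = mex{0,0} = 1
G(8) = mex{1,1} = 0
G(9) = mex{0,0} = 1
G(10) = mex{1,1,0} = 2
G(11) = mex{2,0,1,0} = 3
G(12) = mex{3,1,0,1} = 2
G(13) = mex{2,2,1,0} = 3
G(14) = mex{3,3,0,1} = 2
G(15) = mex{2,2,1,0} = 3
G(16) = mex{3,3,0,1} = 2
G(17) = mex{2,2,1,0} = 3

3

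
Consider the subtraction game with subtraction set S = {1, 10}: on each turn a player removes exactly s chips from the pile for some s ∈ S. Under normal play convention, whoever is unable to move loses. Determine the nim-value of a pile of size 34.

n :  0  1  2  3  4  5  6  7  8  9 10 11 12 13 14 15 16 17 18 19 20 21 22 23 24 25 26 27 28 29 30 31 32 33 34
G :  0  1  0  1  0  1  0  1  0  1  2  0  1  0  1  0  1  0  1  0  1  2  0  1  0  1  0  1  0  1  0  1  2  0  1

1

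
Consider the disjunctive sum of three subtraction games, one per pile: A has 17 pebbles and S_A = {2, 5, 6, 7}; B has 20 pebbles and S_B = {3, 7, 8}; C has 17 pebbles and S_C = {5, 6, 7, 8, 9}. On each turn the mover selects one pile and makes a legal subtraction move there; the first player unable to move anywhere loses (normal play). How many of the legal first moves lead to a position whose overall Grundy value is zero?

2

Pile A, S = {2, 5, 6, 7}:
n :  0  1  2  3  4  5  6  7  8  9 10 11 12 13 14 15 16 17
G :  0  0  1  1  0  2  1  3  2  2  3  3  0  0  1  1  0  2
G_A(17) = 2.
Pile B, S = {3, 7, 8}:
G(0) = 0
G(1) = mex{} = 0
G(2) = mex{} = 0
G(3) = mex{0} = 1
G(4) = mex{0} = 1
G(5) = mex{0} = 1
G(6) = mex{1} = 0
G(7) = mex{1,0} = 2
G(8) = mex{1,0,0} = 2
G(9) = mex{0,0,0} = 1
G(10) = mex{2,1,0} = 3
G(11) = mex{2,1,1} = 0
G(12) = mex{1,1,1} = 0
G(13) = mex{3,0,1} = 2
G(14) = mex{0,2,0} = 1
G(15) = mex{0,2,2} = 1
G(16) = mex{2,1,2} = 0
G(17) = mex{1,3,1} = 0
G(18) = mex{1,0,3} = 2
G(19) = mex{0,0,0} = 1
G(20) = mex{0,2,0} = 1
G_B(20) = 1.
Pile C, S = {5, 6, 7, 8, 9}:
n :  0  1  2  3  4  5  6  7  8  9 10 11 12 13 14 15 16 17
G :  0  0  0  0  0  1  1  1  1  1  2  2  2  2  0  0  0  0
G_C(17) = 0.
Combined Grundy value = 2 ⊕ 1 ⊕ 0 = 3.
A winning move leaves total XOR = 0, i.e. changes one component's Grundy value g to g ⊕ X where X is the current total.
Pile A: need g' = 2⊕3 = 1. Options: 17−2→G=1, 17−5→G=0, 17−6→G=3, 17−7→G=3. Hits: 1.
Pile B: need g' = 1⊕3 = 2. Options: 20−3→G=0, 20−7→G=2, 20−8→G=0. Hits: 1.
Pile C: need g' = 0⊕3 = 3. Options: 17−5→G=2, 17−6→G=2, 17−7→G=2, 17−8→G=1, 17−9→G=1. Hits: 0.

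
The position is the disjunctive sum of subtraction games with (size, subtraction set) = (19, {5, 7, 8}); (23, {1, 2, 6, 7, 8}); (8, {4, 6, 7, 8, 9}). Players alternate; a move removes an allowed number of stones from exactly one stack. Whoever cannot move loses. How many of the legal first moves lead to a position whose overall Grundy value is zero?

Stack A, S = {5, 7, 8}:
G(0) = 0
G(1) = mex{} = 0
G(2) = mex{} = 0
G(3) = mex{} = 0
G(4) = mex{} = 0
G(5) = mex{0} = 1
G(6) = mex{0} = 1
G(7) = mex{0,0} = 1
G(8) = mex{0,0,0} = 1
G(9) = mex{0,0,0} = 1
G(10) = mex{1,0,0} = 2
G(11) = mex{1,0,0} = 2
G(12) = mex{1,1,0} = 2
G(13) = mex{1,1,1} = 0
G(14) = mex{1,1,1} = 0
G(15) = mex{2,1,1} = 0
G(16) = mex{2,1,1} = 0
G(17) = mex{2,2,1} = 0
G(18) = mex{0,2,2} = 1
G(19) = mex{0,2,2} = 1
G_A(19) = 1.
Stack B, S = {1, 2, 6, 7, 8}:
G(0) = 0
G(1) = mex{0} = 1
G(2) = mex{1,0} = 2
G(3) = mex{2,1} = 0
G(4) = mex{0,2} = 1
G(5) = mex{1,0} = 2
G(6) = mex{2,1,0} = 3
G(7) = mex{3,2,1,0} = 4
G(8) = mex{4,3,2,1,0} = 5
G(9) = mex{5,4,0,2,1} = 3
G(10) = mex{3,5,1,0,2} = 4
G(11) = mex{4,3,2,1,0} = 5
G(12) = mex{5,4,3,2,1} = 0
G(13) = mex{0,5,4,3,2} = 1
G(14) = mex{1,0,5,4,3} = 2
G(15) = mex{2,1,3,5,4} = 0
G(16) = mex{0,2,4,3,5} = 1
G(17) = mex{1,0,5,4,3} = 2
G(18) = mex{2,1,0,5,4} = 3
G(19) = mex{3,2,1,0,5} = 4
G(20) = mex{4,3,2,1,0} = 5
G(21) = mex{5,4,0,2,1} = 3
G(22) = mex{3,5,1,0,2} = 4
G(23) = mex{4,3,2,1,0} = 5
G_B(23) = 5.
Stack C, S = {4, 6, 7, 8, 9}:
n : 0 1 2 3 4 5 6 7 8
G : 0 0 0 0 1 1 1 1 2
G_C(8) = 2.
Combined Grundy value = 1 ⊕ 5 ⊕ 2 = 6.
A winning move leaves total XOR = 0, i.e. changes one component's Grundy value g to g ⊕ X where X is the current total.
Stack A: need g' = 1⊕6 = 7. Options: 19−5→G=0, 19−7→G=2, 19−8→G=2. Hits: 0.
Stack B: need g' = 5⊕6 = 3. Options: 23−1→G=4, 23−2→G=3, 23−6→G=2, 23−7→G=1, 23−8→G=0. Hits: 1.
Stack C: need g' = 2⊕6 = 4. Options: 8−4→G=1, 8−6→G=0, 8−7→G=0, 8−8→G=0. Hits: 0.

1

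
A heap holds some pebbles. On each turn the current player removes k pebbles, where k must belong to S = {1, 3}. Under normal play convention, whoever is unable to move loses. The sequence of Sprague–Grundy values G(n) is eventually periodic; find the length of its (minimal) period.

2

G(0) = 0
G(1) = mex{0} = 1
G(2) = mex{1} = 0
G(3) = mex{0,0} = 1
G(4) = mex{1,1} = 0
G(5) = mex{0,0} = 1
G(6) = mex{1,1} = 0
G(7) = mex{0,0} = 1
G(8) = mex{1,1} = 0
G(9) = mex{0,0} = 1
G(10) = mex{1,1} = 0
G(11) = mex{0,0} = 1
G(12) = mex{1,1} = 0
G(13) = mex{0,0} = 1
G(14) = mex{1,1} = 0
G(n+2) = G(n) holds for n = 0,…,2 (a full window of length max(S) = 3), so the sequence is purely periodic with period 2.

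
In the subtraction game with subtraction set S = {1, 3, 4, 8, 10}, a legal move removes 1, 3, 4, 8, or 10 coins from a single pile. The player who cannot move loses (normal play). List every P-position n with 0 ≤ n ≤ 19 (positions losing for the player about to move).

0, 2, 7, 9, 14, 16

n :  0  1  2  3  4  5  6  7  8  9 10 11 12 13 14 15 16 17 18 19
G :  0  1  0  1  2  3  2  0  1  0  1  2  3  2  0  1  0  1  2  3
P-positions are exactly the n with G(n) = 0.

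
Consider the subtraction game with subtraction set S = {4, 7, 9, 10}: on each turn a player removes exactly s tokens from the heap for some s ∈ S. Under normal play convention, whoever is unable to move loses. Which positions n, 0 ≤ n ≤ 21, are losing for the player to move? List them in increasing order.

n :  0  1  2  3  4  5  6  7  8  9 10 11 12 13 14 15 16 17 18 19 20 21
G :  0  0  0  0  1  1  1  1  2  2  2  2  3  3  0  0  0  0  1  1  1  1
P-positions are exactly the n with G(n) = 0.

0, 1, 2, 3, 14, 15, 16, 17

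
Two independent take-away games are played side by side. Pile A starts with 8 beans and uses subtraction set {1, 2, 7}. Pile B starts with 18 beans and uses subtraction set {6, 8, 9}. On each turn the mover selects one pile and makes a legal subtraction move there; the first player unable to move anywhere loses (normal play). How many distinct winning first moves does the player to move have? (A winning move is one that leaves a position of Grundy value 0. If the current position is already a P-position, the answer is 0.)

2

Pile A, S = {1, 2, 7}:
G(0) = 0
G(1) = mex{0} = 1
G(2) = mex{1,0} = 2
G(3) = mex{2,1} = 0
G(4) = mex{0,2} = 1
G(5) = mex{1,0} = 2
G(6) = mex{2,1} = 0
G(7) = mex{0,2,0} = 1
G(8) = mex{1,0,1} = 2
G_A(8) = 2.
Pile B, S = {6, 8, 9}:
n :  0  1  2  3  4  5  6  7  8  9 10 11 12 13 14 15 16 17 18
G :  0  0  0  0  0  0  1  1  1  1  1  1  2  2  2  0  0  0  0
G_B(18) = 0.
Combined Grundy value = 2 ⊕ 0 = 2.
A winning move leaves total XOR = 0, i.e. changes one component's Grundy value g to g ⊕ X where X is the current total.
Pile A: need g' = 2⊕2 = 0. Options: 8−1→G=1, 8−2→G=0, 8−7→G=1. Hits: 1.
Pile B: need g' = 0⊕2 = 2. Options: 18−6→G=2, 18−8→G=1, 18−9→G=1. Hits: 1.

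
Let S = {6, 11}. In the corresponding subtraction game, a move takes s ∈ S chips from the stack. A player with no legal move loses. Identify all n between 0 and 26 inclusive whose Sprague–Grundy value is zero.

0, 1, 2, 3, 4, 5, 17, 18, 19, 20, 21, 22

n :  0  1  2  3  4  5  6  7  8  9 10 11 12 13 14 15 16 17 18 19 20 21 22 23 24 25 26
G :  0  0  0  0  0  0  1  1  1  1  1  1  2  2  2  2  2  0  0  0  0  0  0  1  1  1  1
P-positions are exactly the n with G(n) = 0.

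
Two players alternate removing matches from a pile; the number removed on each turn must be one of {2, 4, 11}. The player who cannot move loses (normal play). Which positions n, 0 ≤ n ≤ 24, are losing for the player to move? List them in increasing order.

0, 1, 6, 7, 13, 14, 19, 20

G(0) = 0
G(1) = mex{} = 0
G(2) = mex{0} = 1
G(3) = mex{0} = 1
G(4) = mex{1,0} = 2
G(5) = mex{1,0} = 2
G(6) = mex{2,1} = 0
G(7) = mex{2,1} = 0
G(8) = mex{0,2} = 1
G(9) = mex{0,2} = 1
G(10) = mex{1,0} = 2
G(11) = mex{1,0,0} = 2
G(12) = mex{2,1,0} = 3
G(13) = mex{2,1,1} = 0
G(14) = mex{3,2,1} = 0
G(15) = mex{0,2,2} = 1
G(16) = mex{0,3,2} = 1
G(17) = mex{1,0,0} = 2
G(18) = mex{1,0,0} = 2
G(19) = mex{2,1,1} = 0
G(20) = mex{2,1,1} = 0
G(21) = mex{0,2,2} = 1
G(22) = mex{0,2,2} = 1
G(23) = mex{1,0,3} = 2
G(24) = mex{1,0,0} = 2
P-positions are exactly the n with G(n) = 0.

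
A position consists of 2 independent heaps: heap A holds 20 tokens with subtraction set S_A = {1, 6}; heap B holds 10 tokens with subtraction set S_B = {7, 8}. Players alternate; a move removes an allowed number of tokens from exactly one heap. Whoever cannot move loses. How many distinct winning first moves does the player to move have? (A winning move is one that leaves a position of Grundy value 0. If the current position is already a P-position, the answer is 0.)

Heap A, S = {1, 6}:
n :  0  1  2  3  4  5  6  7  8  9 10 11 12 13 14 15 16 17 18 19 20
G :  0  1  0  1  0  1  2  0  1  0  1  0  1  2  0  1  0  1  0  1  2
G_A(20) = 2.
Heap B, S = {7, 8}:
G(0) = 0
G(1) = mex{} = 0
G(2) = mex{} = 0
G(3) = mex{} = 0
G(4) = mex{} = 0
G(5) = mex{} = 0
G(6) = mex{} = 0
G(7) = mex{0} = 1
G(8) = mex{0,0} = 1
G(9) = mex{0,0} = 1
G(10) = mex{0,0} = 1
G_B(10) = 1.
Combined Grundy value = 2 ⊕ 1 = 3.
A winning move leaves total XOR = 0, i.e. changes one component's Grundy value g to g ⊕ X where X is the current total.
Heap A: need g' = 2⊕3 = 1. Options: 20−1→G=1, 20−6→G=0. Hits: 1.
Heap B: need g' = 1⊕3 = 2. Options: 10−7→G=0, 10−8→G=0. Hits: 0.

1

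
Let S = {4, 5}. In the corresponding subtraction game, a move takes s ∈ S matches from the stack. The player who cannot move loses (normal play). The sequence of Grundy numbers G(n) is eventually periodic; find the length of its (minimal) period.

n :  0  1  2  3  4  5  6  7  8  9 10 11 12 13 14 15 16 17 18 19
G :  0  0  0  0  1  1  1  1  2  0  0  0  0  1  1  1  1  2  0  0
G(n+9) = G(n) holds for n = 0,…,4 (a full window of length max(S) = 5), so the sequence is purely periodic with period 9.

9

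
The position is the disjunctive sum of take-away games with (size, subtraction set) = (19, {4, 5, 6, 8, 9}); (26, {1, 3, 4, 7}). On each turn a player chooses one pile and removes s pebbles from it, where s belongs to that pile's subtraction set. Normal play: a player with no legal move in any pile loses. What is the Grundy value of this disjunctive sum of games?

1

Pile A, S = {4, 5, 6, 8, 9}:
n :  0  1  2  3  4  5  6  7  8  9 10 11 12 13 14 15 16 17 18 19
G :  0  0  0  0  1  1  1  1  2  2  2  2  3  0  0  0  0  1  1  1
G_A(19) = 1.
Pile B, S = {1, 3, 4, 7}:
G(0) = 0
G(1) = mex{0} = 1
G(2) = mex{1} = 0
G(3) = mex{0,0} = 1
G(4) = mex{1,1,0} = 2
G(5) = mex{2,0,1} = 3
G(6) = mex{3,1,0} = 2
G(7) = mex{2,2,1,0} = 3
G(8) = mex{3,3,2,1} = 0
G(9) = mex{0,2,3,0} = 1
G(10) = mex{1,3,2,1} = 0
G(11) = mex{0,0,3,2} = 1
G(12) = mex{1,1,0,3} = 2
G(13) = mex{2,0,1,2} = 3
G(14) = mex{3,1,0,3} = 2
G(15) = mex{2,2,1,0} = 3
G(16) = mex{3,3,2,1} = 0
G(17) = mex{0,2,3,0} = 1
G(18) = mex{1,3,2,1} = 0
G(19) = mex{0,0,3,2} = 1
G(20) = mex{1,1,0,3} = 2
G(21) = mex{2,0,1,2} = 3
G(22) = mex{3,1,0,3} = 2
G(23) = mex{2,2,1,0} = 3
G(24) = mex{3,3,2,1} = 0
G(25) = mex{0,2,3,0} = 1
G(26) = mex{1,3,2,1} = 0
G_B(26) = 0.
Combined Grundy value = 1 ⊕ 0 = 1.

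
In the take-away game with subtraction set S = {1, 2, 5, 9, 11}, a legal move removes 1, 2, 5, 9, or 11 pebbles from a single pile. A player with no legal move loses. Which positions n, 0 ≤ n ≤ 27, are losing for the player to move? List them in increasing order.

0, 3, 6, 10, 13, 16, 20, 23, 26

n :  0  1  2  3  4  5  6  7  8  9 10 11 12 13 14 15 16 17 18 19 20 21 22 23 24 25 26 27
G :  0  1  2  0  1  2  0  1  2  3  0  1  2  0  1  2  0  1  2  3  0  1  2  0  1  2  0  1
P-positions are exactly the n with G(n) = 0.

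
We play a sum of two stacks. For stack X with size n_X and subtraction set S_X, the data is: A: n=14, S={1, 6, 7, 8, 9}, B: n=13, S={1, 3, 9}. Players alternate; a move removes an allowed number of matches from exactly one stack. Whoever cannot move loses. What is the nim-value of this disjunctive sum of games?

Stack A, S = {1, 6, 7, 8, 9}:
G(0) = 0
G(1) = mex{0} = 1
G(2) = mex{1} = 0
G(3) = mex{0} = 1
G(4) = mex{1} = 0
G(5) = mex{0} = 1
G(6) = mex{1,0} = 2
G(7) = mex{2,1,0} = 3
G(8) = mex{3,0,1,0} = 2
G(9) = mex{2,1,0,1,0} = 3
G(10) = mex{3,0,1,0,1} = 2
G(11) = mex{2,1,0,1,0} = 3
G(12) = mex{3,2,1,0,1} = 4
G(13) = mex{4,3,2,1,0} = 5
G(14) = mex{5,2,3,2,1} = 0
G_A(14) = 0.
Stack B, S = {1, 3, 9}:
n :  0  1  2  3  4  5  6  7  8  9 10 11 12 13
G :  0  1  0  1  0  1  0  1  0  1  0  1  0  1
G_B(13) = 1.
Combined Grundy value = 0 ⊕ 1 = 1.

1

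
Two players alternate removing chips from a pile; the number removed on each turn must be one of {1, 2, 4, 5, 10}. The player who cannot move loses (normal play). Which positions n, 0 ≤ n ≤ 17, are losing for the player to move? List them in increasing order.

0, 3, 6, 9, 12, 15

n :  0  1  2  3  4  5  6  7  8  9 10 11 12 13 14 15 16 17
G :  0  1  2  0  1  2  0  1  2  0  1  2  0  1  2  0  1  2
P-positions are exactly the n with G(n) = 0.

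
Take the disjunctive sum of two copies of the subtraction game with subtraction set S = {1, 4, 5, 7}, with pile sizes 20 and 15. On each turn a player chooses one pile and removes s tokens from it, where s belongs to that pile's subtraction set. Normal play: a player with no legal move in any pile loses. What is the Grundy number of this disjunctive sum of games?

All piles use S = {1, 4, 5, 7}:
G(0) = 0
G(1) = mex{0} = 1
G(2) = mex{1} = 0
G(3) = mex{0} = 1
G(4) = mex{1,0} = 2
G(5) = mex{2,1,0} = 3
G(6) = mex{3,0,1} = 2
G(7) = mex{2,1,0,0} = 3
G(8) = mex{3,2,1,1} = 0
G(9) = mex{0,3,2,0} = 1
G(10) = mex{1,2,3,1} = 0
G(11) = mex{0,3,2,2} = 1
G(12) = mex{1,0,3,3} = 2
G(13) = mex{2,1,0,2} = 3
G(14) = mex{3,0,1,3} = 2
G(15) = mex{2,1,0,0} = 3
G(16) = mex{3,2,1,1} = 0
G(17) = mex{0,3,2,0} = 1
G(18) = mex{1,2,3,1} = 0
G(19) = mex{0,3,2,2} = 1
G(20) = mex{1,0,3,3} = 2
Pile A: G(20) = 2.
Pile B: G(15) = 3.
Combined Grundy value = 2 ⊕ 3 = 1.

1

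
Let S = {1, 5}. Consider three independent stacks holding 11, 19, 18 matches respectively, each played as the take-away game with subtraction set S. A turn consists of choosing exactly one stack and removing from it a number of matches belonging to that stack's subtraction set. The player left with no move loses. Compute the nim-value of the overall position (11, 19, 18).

0

All stacks use S = {1, 5}:
G(0) = 0
G(1) = mex{0} = 1
G(2) = mex{1} = 0
G(3) = mex{0} = 1
G(4) = mex{1} = 0
G(5) = mex{0,0} = 1
G(6) = mex{1,1} = 0
G(7) = mex{0,0} = 1
G(8) = mex{1,1} = 0
G(9) = mex{0,0} = 1
G(10) = mex{1,1} = 0
G(11) = mex{0,0} = 1
G(12) = mex{1,1} = 0
G(13) = mex{0,0} = 1
G(14) = mex{1,1} = 0
G(15) = mex{0,0} = 1
G(16) = mex{1,1} = 0
G(17) = mex{0,0} = 1
G(18) = mex{1,1} = 0
G(19) = mex{0,0} = 1
Stack A: G(11) = 1.
Stack B: G(19) = 1.
Stack C: G(18) = 0.
Combined Grundy value = 1 ⊕ 1 ⊕ 0 = 0.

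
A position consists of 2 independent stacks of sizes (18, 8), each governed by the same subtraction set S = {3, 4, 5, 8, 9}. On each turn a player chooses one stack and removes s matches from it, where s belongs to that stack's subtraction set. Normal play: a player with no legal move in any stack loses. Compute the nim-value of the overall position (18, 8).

0

All stacks use S = {3, 4, 5, 8, 9}:
n :  0  1  2  3  4  5  6  7  8  9 10 11 12 13 14 15 16 17 18
G :  0  0  0  1  1  1  2  2  2  3  3  3  0  0  0  1  1  1  2
Stack A: G(18) = 2.
Stack B: G(8) = 2.
Combined Grundy value = 2 ⊕ 2 = 0.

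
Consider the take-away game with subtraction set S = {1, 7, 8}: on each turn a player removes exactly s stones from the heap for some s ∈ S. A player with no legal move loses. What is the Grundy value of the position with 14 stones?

2

n :  0  1  2  3  4  5  6  7  8  9 10 11 12 13 14
G :  0  1  0  1  0  1  0  1  2  3  2  3  2  3  2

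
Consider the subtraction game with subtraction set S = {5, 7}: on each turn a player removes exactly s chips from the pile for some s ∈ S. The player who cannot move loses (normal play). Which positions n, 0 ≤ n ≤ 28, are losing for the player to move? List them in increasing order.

G(0) = 0
G(1) = mex{} = 0
G(2) = mex{} = 0
G(3) = mex{} = 0
G(4) = mex{} = 0
G(5) = mex{0} = 1
G(6) = mex{0} = 1
G(7) = mex{0,0} = 1
G(8) = mex{0,0} = 1
G(9) = mex{0,0} = 1
G(10) = mex{1,0} = 2
G(11) = mex{1,0} = 2
G(12) = mex{1,1} = 0
G(13) = mex{1,1} = 0
G(14) = mex{1,1} = 0
G(15) = mex{2,1} = 0
G(16) = mex{2,1} = 0
G(17) = mex{0,2} = 1
G(18) = mex{0,2} = 1
G(19) = mex{0,0} = 1
G(20) = mex{0,0} = 1
G(21) = mex{0,0} = 1
G(22) = mex{1,0} = 2
G(23) = mex{1,0} = 2
G(24) = mex{1,1} = 0
G(25) = mex{1,1} = 0
G(26) = mex{1,1} = 0
G(27) = mex{2,1} = 0
G(28) = mex{2,1} = 0
P-positions are exactly the n with G(n) = 0.

0, 1, 2, 3, 4, 12, 13, 14, 15, 16, 24, 25, 26, 27, 28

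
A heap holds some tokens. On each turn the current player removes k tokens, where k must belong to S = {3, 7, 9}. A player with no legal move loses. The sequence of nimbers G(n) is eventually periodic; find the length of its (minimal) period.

n :  0  1  2  3  4  5  6  7  8  9 10 11 12 13 14 15 16 17 18 19 20 21 22 23 24 25 26
G :  0  0  0  1  1  1  0  2  2  1  3  3  0  2  0  1  0  1  0  1  0  1  0  1  0  1  0
From n = 14 onward G(n+2) = G(n); since this holds over max(S) = 9 consecutive positions the period is 2 (pre-period 14).

2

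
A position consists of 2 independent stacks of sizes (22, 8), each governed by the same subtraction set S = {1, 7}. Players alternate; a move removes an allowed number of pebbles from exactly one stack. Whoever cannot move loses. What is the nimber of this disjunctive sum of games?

All stacks use S = {1, 7}:
G(0) = 0
G(1) = mex{0} = 1
G(2) = mex{1} = 0
G(3) = mex{0} = 1
G(4) = mex{1} = 0
G(5) = mex{0} = 1
G(6) = mex{1} = 0
G(7) = mex{0,0} = 1
G(8) = mex{1,1} = 0
G(9) = mex{0,0} = 1
G(10) = mex{1,1} = 0
G(11) = mex{0,0} = 1
G(12) = mex{1,1} = 0
G(13) = mex{0,0} = 1
G(14) = mex{1,1} = 0
G(15) = mex{0,0} = 1
G(16) = mex{1,1} = 0
G(17) = mex{0,0} = 1
G(18) = mex{1,1} = 0
G(19) = mex{0,0} = 1
G(20) = mex{1,1} = 0
G(21) = mex{0,0} = 1
G(22) = mex{1,1} = 0
Stack A: G(22) = 0.
Stack B: G(8) = 0.
Combined Grundy value = 0 ⊕ 0 = 0.

0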